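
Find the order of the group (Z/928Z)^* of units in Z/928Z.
(Z/928Z)^* consists of the classes a with gcd(a, 928) = 1, so its order is φ(928). φ is multiplicative, with φ(p^e) = p^e − p^(e−1). Factorise 928 = 2^5 · 29. Then
  φ(928) = (2^5 − 2^4) · (29 − 1) = 16 · 28 = 448.
Thus |(Z/928Z)^*| = 448.

Final answer: |(Z/928Z)^*| = 448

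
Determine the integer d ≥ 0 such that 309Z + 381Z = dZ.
(309, 381) = (3); d = 3

In the PID Z, (a, b) is generated by gcd(a, b). Compute gcd(381, 309) with the extended Euclidean algorithm, tracking rows (r, s, t) with s·381 + t·309 = r:
  row A: (381, 1, 0)   [1·381 + 0·309 = 381]
  row B: (309, 0, 1)   [0·381 + 1·309 = 309]
  381 = 1·309 + 72   → row C = row A − 1·row B = (72, 1, −1)   [check: 1·381 − 1·309 = 72]
  309 = 4·72 + 21   → row D = row B − 4·row C = (21, −4, 5)   [check: −4·381 + 5·309 = 21]
  72 = 3·21 + 9   → row E = row C − 3·row D = (9, 13, −16)   [check: 13·381 − 16·309 = 9]
  21 = 2·9 + 3   → row F = row D − 2·row E = (3, −30, 37)   [check: −30·381 + 37·309 = 3]
  9 = 3·3 + 0   → remainder 0, stop. gcd = 3 (last nonzero row F).
So gcd(309, 381) = 3, with Bézout identity −30·381 + 37·309 = 3. Containment (⊇): the Bézout identity exhibits 3 as an element of (309, 381), giving (3) ⊆ (309, 381). Containment (⊆): since 3 | 309 and 3 | 381 (309 = 3·103, 381 = 3·127), every Z-linear combination of 309 and 381 is divisible by 3, so (309, 381) ⊆ (3). Therefore (309, 381) = (3), d = 3.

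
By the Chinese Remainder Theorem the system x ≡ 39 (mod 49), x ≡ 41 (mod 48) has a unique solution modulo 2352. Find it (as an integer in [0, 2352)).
x ≡ 137 (mod 2352); the representative in [0, 2352) is 137

The moduli 49, 48 are pairwise coprime, so by the CRT there is a unique solution mod 49·48 = 2352.
Solve by successive substitution. Start with x ≡ 39 (mod 49).
  Combine with x ≡ 41 (mod 48): write x = 39 + 49·t and require 39 + 49·t ≡ 41 (mod 48), i.e. 49·t ≡ 41 − 39 ≡ 2 (mod 48). Since 49^(−1) ≡ 1 (mod 48) (49 ≡ 1 (mod 48)), t ≡ 1·2 ≡ 2 (mod 48). So x ≡ 39 + 49·2 = 137 (mod 2352).
Unique solution in [0, 2352): x = 137.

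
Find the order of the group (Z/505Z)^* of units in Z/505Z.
(Z/505Z)^* consists of the classes a with gcd(a, 505) = 1, so its order is φ(505). φ is multiplicative, with φ(p^e) = p^e − p^(e−1). Factorise 505 = 5 · 101. Then
  φ(505) = (5 − 1) · (101 − 1) = 4 · 100 = 400.
Thus |(Z/505Z)^*| = 400.

Final answer: |(Z/505Z)^*| = 400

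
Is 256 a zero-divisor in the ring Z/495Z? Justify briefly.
NO

gcd(256, 495) = 1, so 256 is a unit in Z/495Z (it has a multiplicative inverse). A unit cannot be a zero-divisor: if 256·b ≡ 0 then multiplying both sides by 256^(−1) gives b ≡ 0. So 256 is not a zero-divisor.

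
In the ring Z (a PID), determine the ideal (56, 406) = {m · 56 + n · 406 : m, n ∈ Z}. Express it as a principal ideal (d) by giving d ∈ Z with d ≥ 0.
(56, 406) = (14); d = 14

In the PID Z, (a, b) is generated by gcd(a, b). Compute gcd(406, 56) with the extended Euclidean algorithm, tracking rows (r, s, t) with s·406 + t·56 = r:
  row A: (406, 1, 0)   [1·406 + 0·56 = 406]
  row B: (56, 0, 1)   [0·406 + 1·56 = 56]
  406 = 7·56 + 14   → row C = row A − 7·row B = (14, 1, −7)   [check: 1·406 − 7·56 = 14]
  56 = 4·14 + 0   → remainder 0, stop. gcd = 14 (last nonzero row C).
So gcd(56, 406) = 14, with Bézout identity 1·406 − 7·56 = 14. Containment (⊇): the Bézout identity exhibits 14 as an element of (56, 406), giving (14) ⊆ (56, 406). Containment (⊆): since 14 | 56 and 14 | 406 (56 = 14·4, 406 = 14·29), every Z-linear combination of 56 and 406 is divisible by 14, so (56, 406) ⊆ (14). Therefore (56, 406) = (14), d = 14.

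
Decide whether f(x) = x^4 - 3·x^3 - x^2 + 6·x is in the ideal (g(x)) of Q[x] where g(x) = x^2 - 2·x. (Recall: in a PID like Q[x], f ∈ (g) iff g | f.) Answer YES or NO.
In Q[x] the ideal (g) consists of all multiples of g, so f ∈ (g) iff g | f, i.e. iff the remainder of f on division by g is 0. Divide f by g (g is monic, so eliminate the leading term of the running remainder at each step):
  leading term x^4: subtract (x^2)·g(x) = x^4 - 2·x^3, leaving -x^3 - x^2 + 6·x
  leading term -x^3: subtract (-x)·g(x) = -x^3 + 2·x^2, leaving -3·x^2 + 6·x
  leading term -3·x^2: subtract (-3)·g(x) = -3·x^2 + 6·x, leaving 0
The remainder is 0, so f(x) = g(x) · h(x) with h(x) = x^2 - x - 3. Hence g | f, i.e. f ∈ (g).

Final answer: YES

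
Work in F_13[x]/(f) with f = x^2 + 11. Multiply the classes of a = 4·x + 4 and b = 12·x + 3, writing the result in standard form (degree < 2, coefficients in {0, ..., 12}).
a · b ≡ 8·x + 4 (mod f(x))

Multiply as integer polynomials: a · b = 48·x^2 + 60·x + 12. Reducing coefficients mod 13: a · b ≡ 9·x^2 + 8·x + 12. Now divide by f(x) = x^2 + 11 in F_13[x], eliminating the leading term at each step:
  leading term 9·x^2: subtract (9)·f(x) = 9·x^2 + 8, leaving 8·x + 4 (coefficients mod 13)
The degree is now < 2, so this is the remainder. Hence a · b ≡ 8·x + 4 in F_13[x]/(f).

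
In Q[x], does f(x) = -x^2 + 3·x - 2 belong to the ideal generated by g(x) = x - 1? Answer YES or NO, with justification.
In Q[x] the ideal (g) consists of all multiples of g, so f ∈ (g) iff g | f, i.e. iff the remainder of f on division by g is 0. Divide f by g (g is monic, so eliminate the leading term of the running remainder at each step):
  leading term -x^2: subtract (-x)·g(x) = -x^2 + x, leaving 2·x - 2
  leading term 2·x: subtract (2)·g(x) = 2·x - 2, leaving 0
The remainder is 0, so f(x) = g(x) · h(x) with h(x) = 2 - x. Hence g | f, i.e. f ∈ (g).

Final answer: YES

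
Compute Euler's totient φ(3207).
φ is multiplicative, with φ(p^e) = p^e − p^(e−1). Factorise 3207 = 3 · 1069. Then
  φ(3207) = (3 − 1) · (1069 − 1) = 2 · 1068 = 2136.

Final answer: φ(3207) = 2136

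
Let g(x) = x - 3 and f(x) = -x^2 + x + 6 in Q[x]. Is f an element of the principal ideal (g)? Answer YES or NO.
In Q[x] the ideal (g) consists of all multiples of g, so f ∈ (g) iff g | f, i.e. iff the remainder of f on division by g is 0. Divide f by g (g is monic, so eliminate the leading term of the running remainder at each step):
  leading term -x^2: subtract (-x)·g(x) = -x^2 + 3·x, leaving 6 - 2·x
  leading term -2·x: subtract (-2)·g(x) = 6 - 2·x, leaving 0
The remainder is 0, so f(x) = g(x) · h(x) with h(x) = -x - 2. Hence g | f, i.e. f ∈ (g).

Final answer: YES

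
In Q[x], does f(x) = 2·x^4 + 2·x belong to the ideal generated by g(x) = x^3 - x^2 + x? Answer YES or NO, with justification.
In Q[x] the ideal (g) consists of all multiples of g, so f ∈ (g) iff g | f, i.e. iff the remainder of f on division by g is 0. Divide f by g (g is monic, so eliminate the leading term of the running remainder at each step):
  leading term 2·x^4: subtract (2·x)·g(x) = 2·x^4 - 2·x^3 + 2·x^2, leaving 2·x^3 - 2·x^2 + 2·x
  leading term 2·x^3: subtract (2)·g(x) = 2·x^3 - 2·x^2 + 2·x, leaving 0
The remainder is 0, so f(x) = g(x) · h(x) with h(x) = 2·x + 2. Hence g | f, i.e. f ∈ (g).

Final answer: YES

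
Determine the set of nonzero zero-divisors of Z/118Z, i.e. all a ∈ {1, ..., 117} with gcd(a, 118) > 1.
An element a ∈ Z/118Z (with a ≠ 0) is a zero-divisor iff gcd(a, 118) > 1 (because a is a unit precisely when gcd(a, n) = 1, and in Z/nZ every nonzero, non-unit element is a zero-divisor). Scan a = 1, ..., 117 and keep those with gcd(a, 118) > 1:
  gcd(2, 118) = 2, gcd(4, 118) = 2, gcd(6, 118) = 2, gcd(8, 118) = 2, gcd(10, 118) = 2, gcd(12, 118) = 2, gcd(14, 118) = 2, gcd(16, 118) = 2, gcd(18, 118) = 2, gcd(20, 118) = 2, gcd(22, 118) = 2, gcd(24, 118) = 2, gcd(26, 118) = 2, gcd(28, 118) = 2, gcd(30, 118) = 2, gcd(32, 118) = 2, gcd(34, 118) = 2, gcd(36, 118) = 2, gcd(38, 118) = 2, gcd(40, 118) = 2, gcd(42, 118) = 2, gcd(44, 118) = 2, gcd(46, 118) = 2, gcd(48, 118) = 2, gcd(50, 118) = 2, gcd(52, 118) = 2, gcd(54, 118) = 2, gcd(56, 118) = 2, gcd(58, 118) = 2, gcd(59, 118) = 59, gcd(60, 118) = 2, gcd(62, 118) = 2, gcd(64, 118) = 2, gcd(66, 118) = 2, gcd(68, 118) = 2, gcd(70, 118) = 2, gcd(72, 118) = 2, gcd(74, 118) = 2, gcd(76, 118) = 2, gcd(78, 118) = 2, gcd(80, 118) = 2, gcd(82, 118) = 2, gcd(84, 118) = 2, gcd(86, 118) = 2, gcd(88, 118) = 2, gcd(90, 118) = 2, gcd(92, 118) = 2, gcd(94, 118) = 2, gcd(96, 118) = 2, gcd(98, 118) = 2, gcd(100, 118) = 2, gcd(102, 118) = 2, gcd(104, 118) = 2, gcd(106, 118) = 2, gcd(108, 118) = 2, gcd(110, 118) = 2, gcd(112, 118) = 2, gcd(114, 118) = 2, gcd(116, 118) = 2.
All other a ∈ {1, ..., 117} have gcd(a, 118) = 1 and are units. So the nonzero zero-divisors are exactly the 59 values of a appearing in this scan.

Final answer: nonzero zero-divisors of Z/118Z = {2, 4, 6, 8, 10, 12, 14, 16, 18, 20, 22, 24, 26, 28, 30, 32, 34, 36, 38, 40, 42, 44, 46, 48, 50, 52, 54, 56, 58, 59, 60, 62, 64, 66, 68, 70, 72, 74, 76, 78, 80, 82, 84, 86, 88, 90, 92, 94, 96, 98, 100, 102, 104, 106, 108, 110, 112, 114, 116}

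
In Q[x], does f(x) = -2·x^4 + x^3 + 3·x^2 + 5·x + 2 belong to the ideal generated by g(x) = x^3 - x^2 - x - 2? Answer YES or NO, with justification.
YES

In Q[x] the ideal (g) consists of all multiples of g, so f ∈ (g) iff g | f, i.e. iff the remainder of f on division by g is 0. Divide f by g (g is monic, so eliminate the leading term of the running remainder at each step):
  leading term -2·x^4: subtract (-2·x)·g(x) = -2·x^4 + 2·x^3 + 2·x^2 + 4·x, leaving -x^3 + x^2 + x + 2
  leading term -x^3: subtract (-1)·g(x) = -x^3 + x^2 + x + 2, leaving 0
The remainder is 0, so f(x) = g(x) · h(x) with h(x) = -2·x - 1. Hence g | f, i.e. f ∈ (g).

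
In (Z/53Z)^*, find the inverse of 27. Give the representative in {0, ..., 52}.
27^(−1) ≡ 2 (mod 53)

Apply the extended Euclidean algorithm to (53, 27), tracking rows (r, s, t) with s·53 + t·27 = r. Each division r_prev = q·r_cur + r_new produces the new row as (previous row) − q·(current row):
  row A: (53, 1, 0)   [1·53 + 0·27 = 53]
  row B: (27, 0, 1)   [0·53 + 1·27 = 27]
  53 = 1·27 + 26   → row C = row A − 1·row B = (26, 1, −1)   [check: 1·53 − 1·27 = 26]
  27 = 1·26 + 1   → row D = row B − 1·row C = (1, −1, 2)   [check: −1·53 + 2·27 = 1]
  26 = 26·1 + 0   → remainder 0, stop. gcd = 1 (last nonzero row D).
The gcd is 1, so 27 is invertible mod 53. The last nonzero row gives −1·53 + 2·27 = 1, so t = 2. So 27^(−1) ≡ 2 (mod 53). Verify: 27 · 2 = 54 ≡ 1 (mod 53). ✓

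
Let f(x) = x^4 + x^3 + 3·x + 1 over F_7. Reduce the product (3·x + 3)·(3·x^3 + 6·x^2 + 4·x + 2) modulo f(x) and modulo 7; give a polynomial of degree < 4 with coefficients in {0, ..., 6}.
a · b ≡ 4·x^3 + 2·x^2 + 5·x + 4 (mod f(x))

Multiply as integer polynomials: a · b = 9·x^4 + 27·x^3 + 30·x^2 + 18·x + 6. Reducing coefficients mod 7: a · b ≡ 2·x^4 + 6·x^3 + 2·x^2 + 4·x + 6. Now divide by f(x) = x^4 + x^3 + 3·x + 1 in F_7[x], eliminating the leading term at each step:
  leading term 2·x^4: subtract (2)·f(x) = 2·x^4 + 2·x^3 + 6·x + 2, leaving 4·x^3 + 2·x^2 + 5·x + 4 (coefficients mod 7)
The degree is now < 4, so this is the remainder. Hence a · b ≡ 4·x^3 + 2·x^2 + 5·x + 4 in F_7[x]/(f).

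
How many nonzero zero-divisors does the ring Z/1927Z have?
In Z/1927Z each nonzero element is either a unit (gcd with 1927 is 1) or a zero-divisor (gcd > 1). The number of units is φ(1927): factorise 1927 = 41 · 47, so φ(1927) = (41 − 1) · (47 − 1) = 40 · 46 = 1840. The nonzero elements number 1927 − 1 = 1926. Hence the nonzero zero-divisors number 1926 − 1840 = 86.

Final answer: Z/1927Z has 86 nonzero zero-divisors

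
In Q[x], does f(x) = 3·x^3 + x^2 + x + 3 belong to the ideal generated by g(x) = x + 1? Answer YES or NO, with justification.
In Q[x] the ideal (g) consists of all multiples of g, so f ∈ (g) iff g | f, i.e. iff the remainder of f on division by g is 0. Divide f by g (g is monic, so eliminate the leading term of the running remainder at each step):
  leading term 3·x^3: subtract (3·x^2)·g(x) = 3·x^3 + 3·x^2, leaving -2·x^2 + x + 3
  leading term -2·x^2: subtract (-2·x)·g(x) = -2·x^2 - 2·x, leaving 3·x + 3
  leading term 3·x: subtract (3)·g(x) = 3·x + 3, leaving 0
The remainder is 0, so f(x) = g(x) · h(x) with h(x) = 3·x^2 - 2·x + 3. Hence g | f, i.e. f ∈ (g).

Final answer: YES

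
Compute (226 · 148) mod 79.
Reduce the factors first: 226 ≡ 68, 148 ≡ 69 (mod 79), so 226 · 148 ≡ 68 · 69 (mod 79). 68 · 69 = 4692. Dividing by 79: 4692 = 59·79 + 31. So (226 · 148) mod 79 = 31.

Final answer: 31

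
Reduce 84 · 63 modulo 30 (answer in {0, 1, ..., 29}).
12

Reduce the factors first: 84 ≡ 24, 63 ≡ 3 (mod 30), so 84 · 63 ≡ 24 · 3 (mod 30). 24 · 3 = 72. Dividing by 30: 72 = 2·30 + 12. So (84 · 63) mod 30 = 12.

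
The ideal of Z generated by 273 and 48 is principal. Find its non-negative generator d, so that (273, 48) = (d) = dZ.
In the PID Z, (a, b) is generated by gcd(a, b). Compute gcd(273, 48) with the extended Euclidean algorithm, tracking rows (r, s, t) with s·273 + t·48 = r:
  row A: (273, 1, 0)   [1·273 + 0·48 = 273]
  row B: (48, 0, 1)   [0·273 + 1·48 = 48]
  273 = 5·48 + 33   → row C = row A − 5·row B = (33, 1, −5)   [check: 1·273 − 5·48 = 33]
  48 = 1·33 + 15   → row D = row B − 1·row C = (15, −1, 6)   [check: −1·273 + 6·48 = 15]
  33 = 2·15 + 3   → row E = row C − 2·row D = (3, 3, −17)   [check: 3·273 − 17·48 = 3]
  15 = 5·3 + 0   → remainder 0, stop. gcd = 3 (last nonzero row E).
So gcd(273, 48) = 3, with Bézout identity 3·273 − 17·48 = 3. Containment (⊇): the Bézout identity exhibits 3 as an element of (273, 48), giving (3) ⊆ (273, 48). Containment (⊆): since 3 | 273 and 3 | 48 (273 = 3·91, 48 = 3·16), every Z-linear combination of 273 and 48 is divisible by 3, so (273, 48) ⊆ (3). Therefore (273, 48) = (3), d = 3.

Final answer: (273, 48) = (3); d = 3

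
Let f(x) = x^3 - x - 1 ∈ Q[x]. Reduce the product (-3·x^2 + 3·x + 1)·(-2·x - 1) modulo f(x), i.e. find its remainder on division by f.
First multiply in Q[x] without reducing: a · b = 6·x^3 - 3·x^2 - 5·x - 1. Now divide by f(x) = x^3 - x - 1, eliminating the leading term at each step:
  leading term 6·x^3: subtract (6)·f(x) = 6·x^3 - 6·x - 6, leaving -3·x^2 + x + 5
The degree is now < 3, so this is the remainder. Hence a · b ≡ -3·x^2 + x + 5 in Q[x]/(f).

Final answer: a · b ≡ -3·x^2 + x + 5 (mod f(x))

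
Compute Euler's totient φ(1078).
φ is multiplicative, with φ(p^e) = p^e − p^(e−1). Factorise 1078 = 2 · 7^2 · 11. Then
  φ(1078) = (2 − 1) · (7^2 − 7^1) · (11 − 1) = 1 · 42 · 10 = 420.

Final answer: φ(1078) = 420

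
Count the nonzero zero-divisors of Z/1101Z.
In Z/1101Z each nonzero element is either a unit (gcd with 1101 is 1) or a zero-divisor (gcd > 1). The number of units is φ(1101): factorise 1101 = 3 · 367, so φ(1101) = (3 − 1) · (367 − 1) = 2 · 366 = 732. The nonzero elements number 1101 − 1 = 1100. Hence the nonzero zero-divisors number 1100 − 732 = 368.

Final answer: Z/1101Z has 368 nonzero zero-divisors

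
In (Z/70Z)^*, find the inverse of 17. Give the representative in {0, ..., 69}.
17^(−1) ≡ 33 (mod 70)

Apply the extended Euclidean algorithm to (70, 17), tracking rows (r, s, t) with s·70 + t·17 = r. Each division r_prev = q·r_cur + r_new produces the new row as (previous row) − q·(current row):
  row A: (70, 1, 0)   [1·70 + 0·17 = 70]
  row B: (17, 0, 1)   [0·70 + 1·17 = 17]
  70 = 4·17 + 2   → row C = row A − 4·row B = (2, 1, −4)   [check: 1·70 − 4·17 = 2]
  17 = 8·2 + 1   → row D = row B − 8·row C = (1, −8, 33)   [check: −8·70 + 33·17 = 1]
  2 = 2·1 + 0   → remainder 0, stop. gcd = 1 (last nonzero row D).
The gcd is 1, so 17 is invertible mod 70. The last nonzero row gives −8·70 + 33·17 = 1, so t = 33. So 17^(−1) ≡ 33 (mod 70). Verify: 17 · 33 = 561 ≡ 1 (mod 70). ✓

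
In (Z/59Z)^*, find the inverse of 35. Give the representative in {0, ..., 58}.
Apply the extended Euclidean algorithm to (59, 35), tracking rows (r, s, t) with s·59 + t·35 = r. Each division r_prev = q·r_cur + r_new produces the new row as (previous row) − q·(current row):
  row A: (59, 1, 0)   [1·59 + 0·35 = 59]
  row B: (35, 0, 1)   [0·59 + 1·35 = 35]
  59 = 1·35 + 24   → row C = row A − 1·row B = (24, 1, −1)   [check: 1·59 − 1·35 = 24]
  35 = 1·24 + 11   → row D = row B − 1·row C = (11, −1, 2)   [check: −1·59 + 2·35 = 11]
  24 = 2·11 + 2   → row E = row C − 2·row D = (2, 3, −5)   [check: 3·59 − 5·35 = 2]
  11 = 5·2 + 1   → row F = row D − 5·row E = (1, −16, 27)   [check: −16·59 + 27·35 = 1]
  2 = 2·1 + 0   → remainder 0, stop. gcd = 1 (last nonzero row F).
The gcd is 1, so 35 is invertible mod 59. The last nonzero row gives −16·59 + 27·35 = 1, so t = 27. So 35^(−1) ≡ 27 (mod 59). Verify: 35 · 27 = 945 ≡ 1 (mod 59). ✓

Final answer: 35^(−1) ≡ 27 (mod 59)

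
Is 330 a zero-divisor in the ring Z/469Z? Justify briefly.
NO

gcd(330, 469) = 1, so 330 is a unit in Z/469Z (it has a multiplicative inverse). A unit cannot be a zero-divisor: if 330·b ≡ 0 then multiplying both sides by 330^(−1) gives b ≡ 0. So 330 is not a zero-divisor.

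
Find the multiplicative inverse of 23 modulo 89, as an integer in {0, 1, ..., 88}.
23^(−1) ≡ 31 (mod 89)

Apply the extended Euclidean algorithm to (89, 23), tracking rows (r, s, t) with s·89 + t·23 = r. Each division r_prev = q·r_cur + r_new produces the new row as (previous row) − q·(current row):
  row A: (89, 1, 0)   [1·89 + 0·23 = 89]
  row B: (23, 0, 1)   [0·89 + 1·23 = 23]
  89 = 3·23 + 20   → row C = row A − 3·row B = (20, 1, −3)   [check: 1·89 − 3·23 = 20]
  23 = 1·20 + 3   → row D = row B − 1·row C = (3, −1, 4)   [check: −1·89 + 4·23 = 3]
  20 = 6·3 + 2   → row E = row C − 6·row D = (2, 7, −27)   [check: 7·89 − 27·23 = 2]
  3 = 1·2 + 1   → row F = row D − 1·row E = (1, −8, 31)   [check: −8·89 + 31·23 = 1]
  2 = 2·1 + 0   → remainder 0, stop. gcd = 1 (last nonzero row F).
The gcd is 1, so 23 is invertible mod 89. The last nonzero row gives −8·89 + 31·23 = 1, so t = 31. So 23^(−1) ≡ 31 (mod 89). Verify: 23 · 31 = 713 ≡ 1 (mod 89). ✓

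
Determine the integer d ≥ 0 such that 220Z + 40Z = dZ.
In the PID Z, (a, b) is generated by gcd(a, b). Compute gcd(220, 40) with the extended Euclidean algorithm, tracking rows (r, s, t) with s·220 + t·40 = r:
  row A: (220, 1, 0)   [1·220 + 0·40 = 220]
  row B: (40, 0, 1)   [0·220 + 1·40 = 40]
  220 = 5·40 + 20   → row C = row A − 5·row B = (20, 1, −5)   [check: 1·220 − 5·40 = 20]
  40 = 2·20 + 0   → remainder 0, stop. gcd = 20 (last nonzero row C).
So gcd(220, 40) = 20, with Bézout identity 1·220 − 5·40 = 20. Containment (⊇): the Bézout identity exhibits 20 as an element of (220, 40), giving (20) ⊆ (220, 40). Containment (⊆): since 20 | 220 and 20 | 40 (220 = 20·11, 40 = 20·2), every Z-linear combination of 220 and 40 is divisible by 20, so (220, 40) ⊆ (20). Therefore (220, 40) = (20), d = 20.

Final answer: (220, 40) = (20); d = 20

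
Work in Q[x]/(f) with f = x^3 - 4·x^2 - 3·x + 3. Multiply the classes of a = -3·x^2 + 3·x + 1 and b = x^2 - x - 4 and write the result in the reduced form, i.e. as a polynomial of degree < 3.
a · b ≡ -23·x^2 - 22·x + 14 (mod f(x))

First multiply in Q[x] without reducing: a · b = -3·x^4 + 6·x^3 + 10·x^2 - 13·x - 4. Now divide by f(x) = x^3 - 4·x^2 - 3·x + 3, eliminating the leading term at each step:
  leading term -3·x^4: subtract (-3·x)·f(x) = -3·x^4 + 12·x^3 + 9·x^2 - 9·x, leaving -6·x^3 + x^2 - 4·x - 4
  leading term -6·x^3: subtract (-6)·f(x) = -6·x^3 + 24·x^2 + 18·x - 18, leaving -23·x^2 - 22·x + 14
The degree is now < 3, so this is the remainder. Hence a · b ≡ -23·x^2 - 22·x + 14 in Q[x]/(f).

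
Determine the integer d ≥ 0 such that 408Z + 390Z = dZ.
(408, 390) = (6); d = 6

In the PID Z, (a, b) is generated by gcd(a, b). Compute gcd(408, 390) with the extended Euclidean algorithm, tracking rows (r, s, t) with s·408 + t·390 = r:
  row A: (408, 1, 0)   [1·408 + 0·390 = 408]
  row B: (390, 0, 1)   [0·408 + 1·390 = 390]
  408 = 1·390 + 18   → row C = row A − 1·row B = (18, 1, −1)   [check: 1·408 − 1·390 = 18]
  390 = 21·18 + 12   → row D = row B − 21·row C = (12, −21, 22)   [check: −21·408 + 22·390 = 12]
  18 = 1·12 + 6   → row E = row C − 1·row D = (6, 22, −23)   [check: 22·408 − 23·390 = 6]
  12 = 2·6 + 0   → remainder 0, stop. gcd = 6 (last nonzero row E).
So gcd(408, 390) = 6, with Bézout identity 22·408 − 23·390 = 6. Containment (⊇): the Bézout identity exhibits 6 as an element of (408, 390), giving (6) ⊆ (408, 390). Containment (⊆): since 6 | 408 and 6 | 390 (408 = 6·68, 390 = 6·65), every Z-linear combination of 408 and 390 is divisible by 6, so (408, 390) ⊆ (6). Therefore (408, 390) = (6), d = 6.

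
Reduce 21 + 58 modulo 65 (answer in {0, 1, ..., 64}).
Both summands are already reduced mod 65. 21 + 58 = 79; 79 = 1·65 + 14, so (21 + 58) mod 65 = 14.

Final answer: 14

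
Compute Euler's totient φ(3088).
φ(3088) = 1536

φ is multiplicative, with φ(p^e) = p^e − p^(e−1). Factorise 3088 = 2^4 · 193. Then
  φ(3088) = (2^4 − 2^3) · (193 − 1) = 8 · 192 = 1536.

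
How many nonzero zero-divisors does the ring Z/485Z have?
In Z/485Z each nonzero element is either a unit (gcd with 485 is 1) or a zero-divisor (gcd > 1). The number of units is φ(485): factorise 485 = 5 · 97, so φ(485) = (5 − 1) · (97 − 1) = 4 · 96 = 384. The nonzero elements number 485 − 1 = 484. Hence the nonzero zero-divisors number 484 − 384 = 100.

Final answer: Z/485Z has 100 nonzero zero-divisors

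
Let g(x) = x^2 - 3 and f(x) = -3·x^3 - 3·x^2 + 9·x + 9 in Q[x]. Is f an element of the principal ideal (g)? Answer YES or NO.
In Q[x] the ideal (g) consists of all multiples of g, so f ∈ (g) iff g | f, i.e. iff the remainder of f on division by g is 0. Divide f by g (g is monic, so eliminate the leading term of the running remainder at each step):
  leading term -3·x^3: subtract (-3·x)·g(x) = -3·x^3 + 9·x, leaving 9 - 3·x^2
  leading term -3·x^2: subtract (-3)·g(x) = 9 - 3·x^2, leaving 0
The remainder is 0, so f(x) = g(x) · h(x) with h(x) = -3·x - 3. Hence g | f, i.e. f ∈ (g).

Final answer: YES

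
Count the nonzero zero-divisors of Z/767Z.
In Z/767Z each nonzero element is either a unit (gcd with 767 is 1) or a zero-divisor (gcd > 1). The number of units is φ(767): factorise 767 = 13 · 59, so φ(767) = (13 − 1) · (59 − 1) = 12 · 58 = 696. The nonzero elements number 767 − 1 = 766. Hence the nonzero zero-divisors number 766 − 696 = 70.

Final answer: Z/767Z has 70 nonzero zero-divisors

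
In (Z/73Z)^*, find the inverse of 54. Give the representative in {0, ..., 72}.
54^(−1) ≡ 23 (mod 73)

Apply the extended Euclidean algorithm to (73, 54), tracking rows (r, s, t) with s·73 + t·54 = r. Each division r_prev = q·r_cur + r_new produces the new row as (previous row) − q·(current row):
  row A: (73, 1, 0)   [1·73 + 0·54 = 73]
  row B: (54, 0, 1)   [0·73 + 1·54 = 54]
  73 = 1·54 + 19   → row C = row A − 1·row B = (19, 1, −1)   [check: 1·73 − 1·54 = 19]
  54 = 2·19 + 16   → row D = row B − 2·row C = (16, −2, 3)   [check: −2·73 + 3·54 = 16]
  19 = 1·16 + 3   → row E = row C − 1·row D = (3, 3, −4)   [check: 3·73 − 4·54 = 3]
  16 = 5·3 + 1   → row F = row D − 5·row E = (1, −17, 23)   [check: −17·73 + 23·54 = 1]
  3 = 3·1 + 0   → remainder 0, stop. gcd = 1 (last nonzero row F).
The gcd is 1, so 54 is invertible mod 73. The last nonzero row gives −17·73 + 23·54 = 1, so t = 23. So 54^(−1) ≡ 23 (mod 73). Verify: 54 · 23 = 1242 ≡ 1 (mod 73). ✓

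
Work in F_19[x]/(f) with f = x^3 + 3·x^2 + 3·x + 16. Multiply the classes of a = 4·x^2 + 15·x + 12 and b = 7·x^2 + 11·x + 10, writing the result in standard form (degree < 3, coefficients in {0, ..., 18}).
Multiply as integer polynomials: a · b = 28·x^4 + 149·x^3 + 289·x^2 + 282·x + 120. Reducing coefficients mod 19: a · b ≡ 9·x^4 + 16·x^3 + 4·x^2 + 16·x + 6. Now divide by f(x) = x^3 + 3·x^2 + 3·x + 16 in F_19[x], eliminating the leading term at each step:
  leading term 9·x^4: subtract (9·x)·f(x) = 9·x^4 + 8·x^3 + 8·x^2 + 11·x, leaving 8·x^3 + 15·x^2 + 5·x + 6 (coefficients mod 19)
  leading term 8·x^3: subtract (8)·f(x) = 8·x^3 + 5·x^2 + 5·x + 14, leaving 10·x^2 + 11 (coefficients mod 19)
The degree is now < 3, so this is the remainder. Hence a · b ≡ 10·x^2 + 11 in F_19[x]/(f).

Final answer: a · b ≡ 10·x^2 + 11 (mod f(x))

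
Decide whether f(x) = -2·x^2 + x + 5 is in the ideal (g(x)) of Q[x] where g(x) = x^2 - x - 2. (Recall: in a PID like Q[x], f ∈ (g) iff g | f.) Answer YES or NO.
NO

In Q[x] the ideal (g) consists of all multiples of g, so f ∈ (g) iff g | f, i.e. iff the remainder of f on division by g is 0. Divide f by g (g is monic, so eliminate the leading term of the running remainder at each step):
  leading term -2·x^2: subtract (-2)·g(x) = -2·x^2 + 2·x + 4, leaving 1 - x
The remainder r(x) = 1 - x ≠ 0 (and deg r < deg g), so g ∤ f, i.e. f ∉ (g).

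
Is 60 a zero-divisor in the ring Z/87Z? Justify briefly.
YES

gcd(60, 87) = 3 > 1, so 60 is not a unit in Z/87Z. In Z/nZ every nonzero non-unit is a zero-divisor: explicitly, take b = 87/gcd = 29 ≠ 0 (mod 87); then 60·29 = 1740 = 20·87, i.e. 60·29 ≡ 0 (mod 87). So 60 is a zero-divisor.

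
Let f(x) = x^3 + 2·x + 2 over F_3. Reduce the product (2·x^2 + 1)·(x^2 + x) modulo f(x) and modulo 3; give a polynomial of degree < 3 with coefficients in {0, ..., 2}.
a · b ≡ 2·x + 2 (mod f(x))

Multiply as integer polynomials: a · b = 2·x^4 + 2·x^3 + x^2 + x. Reducing coefficients mod 3: a · b ≡ 2·x^4 + 2·x^3 + x^2 + x. Now divide by f(x) = x^3 + 2·x + 2 in F_3[x], eliminating the leading term at each step:
  leading term 2·x^4: subtract (2·x)·f(x) = 2·x^4 + x^2 + x, leaving 2·x^3 (coefficients mod 3)
  leading term 2·x^3: subtract (2)·f(x) = 2·x^3 + x + 1, leaving 2·x + 2 (coefficients mod 3)
The degree is now < 3, so this is the remainder. Hence a · b ≡ 2·x + 2 in F_3[x]/(f).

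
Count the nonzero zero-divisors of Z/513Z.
In Z/513Z each nonzero element is either a unit (gcd with 513 is 1) or a zero-divisor (gcd > 1). The number of units is φ(513): factorise 513 = 3^3 · 19, so φ(513) = (3^3 − 3^2) · (19 − 1) = 18 · 18 = 324. The nonzero elements number 513 − 1 = 512. Hence the nonzero zero-divisors number 512 − 324 = 188.

Final answer: Z/513Z has 188 nonzero zero-divisors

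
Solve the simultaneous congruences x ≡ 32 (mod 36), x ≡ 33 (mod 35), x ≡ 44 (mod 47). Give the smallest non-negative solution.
The moduli 36, 35, 47 are pairwise coprime, so by the CRT there is a unique solution mod 36·35·47 = 59220.
Solve by successive substitution. Start with x ≡ 32 (mod 36).
  Combine with x ≡ 33 (mod 35): write x = 32 + 36·t and require 32 + 36·t ≡ 33 (mod 35), i.e. 36·t ≡ 33 − 32 ≡ 1 (mod 35). Since 36^(−1) ≡ 1 (mod 35) (36 ≡ 1 (mod 35)), t ≡ 1·1 ≡ 1 (mod 35). So x ≡ 32 + 36·1 = 68 (mod 1260).
  Combine with x ≡ 44 (mod 47): write x = 68 + 1260·t and require 68 + 1260·t ≡ 44 (mod 47), i.e. 1260·t ≡ 44 − 68 ≡ 23 (mod 47). Since 1260^(−1) ≡ 26 (mod 47) (1260 ≡ 38 (mod 47)), t ≡ 26·23 ≡ 34 (mod 47). So x ≡ 68 + 1260·34 = 42908 (mod 59220).
Unique solution in [0, 59220): x = 42908.

Final answer: x ≡ 42908 (mod 59220); the representative in [0, 59220) is 42908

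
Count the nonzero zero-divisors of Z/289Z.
In Z/289Z each nonzero element is either a unit (gcd with 289 is 1) or a zero-divisor (gcd > 1). The number of units is φ(289): factorise 289 = 17^2, so φ(289) = (17^2 − 17^1) = 272 = 272. The nonzero elements number 289 − 1 = 288. Hence the nonzero zero-divisors number 288 − 272 = 16.

Final answer: Z/289Z has 16 nonzero zero-divisors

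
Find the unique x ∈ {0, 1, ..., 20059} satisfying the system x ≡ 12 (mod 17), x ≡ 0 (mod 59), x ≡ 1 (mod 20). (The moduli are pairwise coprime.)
The moduli 17, 59, 20 are pairwise coprime, so by the CRT there is a unique solution mod 17·59·20 = 20060.
Solve by successive substitution. Start with x ≡ 12 (mod 17).
  Combine with x ≡ 0 (mod 59): write x = 12 + 17·t and require 12 + 17·t ≡ 0 (mod 59), i.e. 17·t ≡ 0 − 12 ≡ 47 (mod 59). Since 17^(−1) ≡ 7 (mod 59), t ≡ 7·47 ≡ 34 (mod 59). So x ≡ 12 + 17·34 = 590 (mod 1003).
  Combine with x ≡ 1 (mod 20): write x = 590 + 1003·t and require 590 + 1003·t ≡ 1 (mod 20), i.e. 1003·t ≡ 1 − 590 ≡ 11 (mod 20). Since 1003^(−1) ≡ 7 (mod 20) (1003 ≡ 3 (mod 20)), t ≡ 7·11 ≡ 17 (mod 20). So x ≡ 590 + 1003·17 = 17641 (mod 20060).
Unique solution in [0, 20060): x = 17641.

Final answer: x ≡ 17641 (mod 20060); the representative in [0, 20060) is 17641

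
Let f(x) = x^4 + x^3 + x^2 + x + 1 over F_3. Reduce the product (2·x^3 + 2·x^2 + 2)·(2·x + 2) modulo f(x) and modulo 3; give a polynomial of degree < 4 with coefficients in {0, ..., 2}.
a · b ≡ x^3 (mod f(x))

Multiply as integer polynomials: a · b = 4·x^4 + 8·x^3 + 4·x^2 + 4·x + 4. Reducing coefficients mod 3: a · b ≡ x^4 + 2·x^3 + x^2 + x + 1. Now divide by f(x) = x^4 + x^3 + x^2 + x + 1 in F_3[x], eliminating the leading term at each step:
  leading term x^4: subtract (1)·f(x) = x^4 + x^3 + x^2 + x + 1, leaving x^3 (coefficients mod 3)
The degree is now < 4, so this is the remainder. Hence a · b ≡ x^3 in F_3[x]/(f).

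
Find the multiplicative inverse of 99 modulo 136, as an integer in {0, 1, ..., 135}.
Apply the extended Euclidean algorithm to (136, 99), tracking rows (r, s, t) with s·136 + t·99 = r. Each division r_prev = q·r_cur + r_new produces the new row as (previous row) − q·(current row):
  row A: (136, 1, 0)   [1·136 + 0·99 = 136]
  row B: (99, 0, 1)   [0·136 + 1·99 = 99]
  136 = 1·99 + 37   → row C = row A − 1·row B = (37, 1, −1)   [check: 1·136 − 1·99 = 37]
  99 = 2·37 + 25   → row D = row B − 2·row C = (25, −2, 3)   [check: −2·136 + 3·99 = 25]
  37 = 1·25 + 12   → row E = row C − 1·row D = (12, 3, −4)   [check: 3·136 − 4·99 = 12]
  25 = 2·12 + 1   → row F = row D − 2·row E = (1, −8, 11)   [check: −8·136 + 11·99 = 1]
  12 = 12·1 + 0   → remainder 0, stop. gcd = 1 (last nonzero row F).
The gcd is 1, so 99 is invertible mod 136. The last nonzero row gives −8·136 + 11·99 = 1, so t = 11. So 99^(−1) ≡ 11 (mod 136). Verify: 99 · 11 = 1089 ≡ 1 (mod 136). ✓

Final answer: 99^(−1) ≡ 11 (mod 136)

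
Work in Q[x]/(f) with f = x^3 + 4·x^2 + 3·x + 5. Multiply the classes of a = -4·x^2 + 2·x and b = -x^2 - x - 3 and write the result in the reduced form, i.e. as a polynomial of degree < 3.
a · b ≡ 54·x^2 + 16·x + 70 (mod f(x))

First multiply in Q[x] without reducing: a · b = 4·x^4 + 2·x^3 + 10·x^2 - 6·x. Now divide by f(x) = x^3 + 4·x^2 + 3·x + 5, eliminating the leading term at each step:
  leading term 4·x^4: subtract (4·x)·f(x) = 4·x^4 + 16·x^3 + 12·x^2 + 20·x, leaving -14·x^3 - 2·x^2 - 26·x
  leading term -14·x^3: subtract (-14)·f(x) = -14·x^3 - 56·x^2 - 42·x - 70, leaving 54·x^2 + 16·x + 70
The degree is now < 3, so this is the remainder. Hence a · b ≡ 54·x^2 + 16·x + 70 in Q[x]/(f).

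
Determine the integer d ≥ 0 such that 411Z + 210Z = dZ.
In the PID Z, (a, b) is generated by gcd(a, b). Compute gcd(411, 210) with the extended Euclidean algorithm, tracking rows (r, s, t) with s·411 + t·210 = r:
  row A: (411, 1, 0)   [1·411 + 0·210 = 411]
  row B: (210, 0, 1)   [0·411 + 1·210 = 210]
  411 = 1·210 + 201   → row C = row A − 1·row B = (201, 1, −1)   [check: 1·411 − 1·210 = 201]
  210 = 1·201 + 9   → row D = row B − 1·row C = (9, −1, 2)   [check: −1·411 + 2·210 = 9]
  201 = 22·9 + 3   → row E = row C − 22·row D = (3, 23, −45)   [check: 23·411 − 45·210 = 3]
  9 = 3·3 + 0   → remainder 0, stop. gcd = 3 (last nonzero row E).
So gcd(411, 210) = 3, with Bézout identity 23·411 − 45·210 = 3. Containment (⊇): the Bézout identity exhibits 3 as an element of (411, 210), giving (3) ⊆ (411, 210). Containment (⊆): since 3 | 411 and 3 | 210 (411 = 3·137, 210 = 3·70), every Z-linear combination of 411 and 210 is divisible by 3, so (411, 210) ⊆ (3). Therefore (411, 210) = (3), d = 3.

Final answer: (411, 210) = (3); d = 3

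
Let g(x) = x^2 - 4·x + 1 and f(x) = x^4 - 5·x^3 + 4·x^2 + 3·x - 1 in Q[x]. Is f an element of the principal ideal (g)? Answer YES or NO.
In Q[x] the ideal (g) consists of all multiples of g, so f ∈ (g) iff g | f, i.e. iff the remainder of f on division by g is 0. Divide f by g (g is monic, so eliminate the leading term of the running remainder at each step):
  leading term x^4: subtract (x^2)·g(x) = x^4 - 4·x^3 + x^2, leaving -x^3 + 3·x^2 + 3·x - 1
  leading term -x^3: subtract (-x)·g(x) = -x^3 + 4·x^2 - x, leaving -x^2 + 4·x - 1
  leading term -x^2: subtract (-1)·g(x) = -x^2 + 4·x - 1, leaving 0
The remainder is 0, so f(x) = g(x) · h(x) with h(x) = x^2 - x - 1. Hence g | f, i.e. f ∈ (g).

Final answer: YES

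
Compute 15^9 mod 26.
Use repeated squaring. Binary(9) = 1001. Walk through the bits of the exponent 9 left-to-right: at each bit after the leading one, square the running value, then multiply by 15 if the bit is 1 (always reducing mod 26):
  bit 1 = 1 (leading): start with 15.
  bit 2 = 0: square 15^2 = 225 ≡ 17 (mod 26).
  bit 3 = 0: square 17^2 = 289 ≡ 3 (mod 26).
  bit 4 = 1: square 3^2 = 9; bit is 1, so multiply 9·15 = 135 ≡ 5 (mod 26).
Final value: 15^9 ≡ 5 (mod 26).

Final answer: 5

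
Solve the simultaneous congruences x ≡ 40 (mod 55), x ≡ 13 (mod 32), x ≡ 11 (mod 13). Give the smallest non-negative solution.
The moduli 55, 32, 13 are pairwise coprime, so by the CRT there is a unique solution mod 55·32·13 = 22880.
Solve by successive substitution. Start with x ≡ 40 (mod 55).
  Combine with x ≡ 13 (mod 32): write x = 40 + 55·t and require 40 + 55·t ≡ 13 (mod 32), i.e. 55·t ≡ 13 − 40 ≡ 5 (mod 32). Since 55^(−1) ≡ 7 (mod 32) (55 ≡ 23 (mod 32)), t ≡ 7·5 ≡ 3 (mod 32). So x ≡ 40 + 55·3 = 205 (mod 1760).
  Combine with x ≡ 11 (mod 13): write x = 205 + 1760·t and require 205 + 1760·t ≡ 11 (mod 13), i.e. 1760·t ≡ 11 − 205 ≡ 1 (mod 13). Since 1760^(−1) ≡ 8 (mod 13) (1760 ≡ 5 (mod 13)), t ≡ 8·1 ≡ 8 (mod 13). So x ≡ 205 + 1760·8 = 14285 (mod 22880).
Unique solution in [0, 22880): x = 14285.

Final answer: x ≡ 14285 (mod 22880); the representative in [0, 22880) is 14285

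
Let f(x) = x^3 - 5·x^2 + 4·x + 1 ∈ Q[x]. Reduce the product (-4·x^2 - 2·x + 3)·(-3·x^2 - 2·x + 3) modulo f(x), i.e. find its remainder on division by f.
First multiply in Q[x] without reducing: a · b = 12·x^4 + 14·x^3 - 17·x^2 - 12·x + 9. Now divide by f(x) = x^3 - 5·x^2 + 4·x + 1, eliminating the leading term at each step:
  leading term 12·x^4: subtract (12·x)·f(x) = 12·x^4 - 60·x^3 + 48·x^2 + 12·x, leaving 74·x^3 - 65·x^2 - 24·x + 9
  leading term 74·x^3: subtract (74)·f(x) = 74·x^3 - 370·x^2 + 296·x + 74, leaving 305·x^2 - 320·x - 65
The degree is now < 3, so this is the remainder. Hence a · b ≡ 305·x^2 - 320·x - 65 in Q[x]/(f).

Final answer: a · b ≡ 305·x^2 - 320·x - 65 (mod f(x))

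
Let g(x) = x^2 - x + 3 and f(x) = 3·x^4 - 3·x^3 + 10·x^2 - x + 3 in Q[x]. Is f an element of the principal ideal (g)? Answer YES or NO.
In Q[x] the ideal (g) consists of all multiples of g, so f ∈ (g) iff g | f, i.e. iff the remainder of f on division by g is 0. Divide f by g (g is monic, so eliminate the leading term of the running remainder at each step):
  leading term 3·x^4: subtract (3·x^2)·g(x) = 3·x^4 - 3·x^3 + 9·x^2, leaving x^2 - x + 3
  leading term x^2: subtract (1)·g(x) = x^2 - x + 3, leaving 0
The remainder is 0, so f(x) = g(x) · h(x) with h(x) = 3·x^2 + 1. Hence g | f, i.e. f ∈ (g).

Final answer: YES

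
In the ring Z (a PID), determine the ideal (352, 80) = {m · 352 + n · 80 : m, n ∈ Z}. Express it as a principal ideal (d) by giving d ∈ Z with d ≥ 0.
(352, 80) = (16); d = 16

In the PID Z, (a, b) is generated by gcd(a, b). Compute gcd(352, 80) with the extended Euclidean algorithm, tracking rows (r, s, t) with s·352 + t·80 = r:
  row A: (352, 1, 0)   [1·352 + 0·80 = 352]
  row B: (80, 0, 1)   [0·352 + 1·80 = 80]
  352 = 4·80 + 32   → row C = row A − 4·row B = (32, 1, −4)   [check: 1·352 − 4·80 = 32]
  80 = 2·32 + 16   → row D = row B − 2·row C = (16, −2, 9)   [check: −2·352 + 9·80 = 16]
  32 = 2·16 + 0   → remainder 0, stop. gcd = 16 (last nonzero row D).
So gcd(352, 80) = 16, with Bézout identity −2·352 + 9·80 = 16. Containment (⊇): the Bézout identity exhibits 16 as an element of (352, 80), giving (16) ⊆ (352, 80). Containment (⊆): since 16 | 352 and 16 | 80 (352 = 16·22, 80 = 16·5), every Z-linear combination of 352 and 80 is divisible by 16, so (352, 80) ⊆ (16). Therefore (352, 80) = (16), d = 16.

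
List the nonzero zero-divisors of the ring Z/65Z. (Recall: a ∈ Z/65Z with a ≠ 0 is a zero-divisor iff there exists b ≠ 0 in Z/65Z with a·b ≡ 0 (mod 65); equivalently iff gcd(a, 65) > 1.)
An element a ∈ Z/65Z (with a ≠ 0) is a zero-divisor iff gcd(a, 65) > 1 (because a is a unit precisely when gcd(a, n) = 1, and in Z/nZ every nonzero, non-unit element is a zero-divisor). Scan a = 1, ..., 64 and keep those with gcd(a, 65) > 1:
  gcd(5, 65) = 5, gcd(10, 65) = 5, gcd(13, 65) = 13, gcd(15, 65) = 5, gcd(20, 65) = 5, gcd(25, 65) = 5, gcd(26, 65) = 13, gcd(30, 65) = 5, gcd(35, 65) = 5, gcd(39, 65) = 13, gcd(40, 65) = 5, gcd(45, 65) = 5, gcd(50, 65) = 5, gcd(52, 65) = 13, gcd(55, 65) = 5, gcd(60, 65) = 5.
All other a ∈ {1, ..., 64} have gcd(a, 65) = 1 and are units. So the nonzero zero-divisors are exactly the 16 values of a appearing in this scan.

Final answer: nonzero zero-divisors of Z/65Z = {5, 10, 13, 15, 20, 25, 26, 30, 35, 39, 40, 45, 50, 52, 55, 60}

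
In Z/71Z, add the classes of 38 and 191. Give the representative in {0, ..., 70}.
Reduce the summands first: 191 ≡ 49 (mod 71), so 38 + 191 ≡ 38 + 49 (mod 71). 38 + 49 = 87; 87 = 1·71 + 16, so (38 + 191) mod 71 = 16.

Final answer: 16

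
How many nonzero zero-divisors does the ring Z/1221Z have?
Z/1221Z has 500 nonzero zero-divisors

In Z/1221Z each nonzero element is either a unit (gcd with 1221 is 1) or a zero-divisor (gcd > 1). The number of units is φ(1221): factorise 1221 = 3 · 11 · 37, so φ(1221) = (3 − 1) · (11 − 1) · (37 − 1) = 2 · 10 · 36 = 720. The nonzero elements number 1221 − 1 = 1220. Hence the nonzero zero-divisors number 1220 − 720 = 500.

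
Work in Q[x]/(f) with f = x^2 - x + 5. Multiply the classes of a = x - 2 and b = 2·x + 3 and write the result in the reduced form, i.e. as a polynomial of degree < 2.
First multiply in Q[x] without reducing: a · b = 2·x^2 - x - 6. Now divide by f(x) = x^2 - x + 5, eliminating the leading term at each step:
  leading term 2·x^2: subtract (2)·f(x) = 2·x^2 - 2·x + 10, leaving x - 16
The degree is now < 2, so this is the remainder. Hence a · b ≡ x - 16 in Q[x]/(f).

Final answer: a · b ≡ x - 16 (mod f(x))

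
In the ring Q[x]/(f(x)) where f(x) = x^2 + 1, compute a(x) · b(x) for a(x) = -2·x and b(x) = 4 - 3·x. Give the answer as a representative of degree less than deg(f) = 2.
First multiply in Q[x] without reducing: a · b = 6·x^2 - 8·x. Now divide by f(x) = x^2 + 1, eliminating the leading term at each step:
  leading term 6·x^2: subtract (6)·f(x) = 6·x^2 + 6, leaving -8·x - 6
The degree is now < 2, so this is the remainder. Hence a · b ≡ -8·x - 6 in Q[x]/(f).

Final answer: a · b ≡ -8·x - 6 (mod f(x))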